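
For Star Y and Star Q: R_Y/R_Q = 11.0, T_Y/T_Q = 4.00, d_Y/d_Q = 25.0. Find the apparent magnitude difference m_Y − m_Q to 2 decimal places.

-4.24

L_Y/L_Q = (11.0)²(4.00)⁴ = 3.098×10^4.
F_Y/F_Q = (L_Y/L_Q)/(d_Y/d_Q)² = 3.098×10^4/625.0 = 49.56.
m_Y − m_Q = −2.5 log₁₀(49.56) = -4.24.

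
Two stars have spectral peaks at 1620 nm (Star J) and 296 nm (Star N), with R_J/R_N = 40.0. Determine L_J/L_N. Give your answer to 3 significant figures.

Wien's law gives T ∝ 1/λ_max, so T_J/T_N = λ_N/λ_J = 296/1620 = 0.1827.
Then L ∝ R²T⁴ gives L_J/L_N = (40.0)² × (0.1827)⁴ = 1600 × 0.001115 = 1.783.

1.78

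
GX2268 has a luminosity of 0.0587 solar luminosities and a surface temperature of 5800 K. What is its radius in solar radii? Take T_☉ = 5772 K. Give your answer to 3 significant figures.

0.240 solar radii

R/R_☉ = √(L/L_☉) / (T/T_☉)² = √(0.0587) / (1.005)²
       = 0.2423 / 1.010 = 0.2399.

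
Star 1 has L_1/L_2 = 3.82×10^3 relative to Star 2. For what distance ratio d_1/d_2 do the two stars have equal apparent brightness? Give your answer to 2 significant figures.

Equal flux requires L_1/d_1² = L_2/d_2², so d_1/d_2 = √(L_1/L_2)
= √(3.82×10^3) = 61.81.

62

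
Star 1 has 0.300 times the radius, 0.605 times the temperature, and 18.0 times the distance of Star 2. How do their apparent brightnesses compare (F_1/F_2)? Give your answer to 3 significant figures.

3.72×10^-5

L_1/L_2 = (R_1/R_2)²(T_1/T_2)⁴ = (0.300)² × (0.605)⁴ = 0.01206.
F_1/F_2 = (L_1/L_2)/(d_1/d_2)² = 0.01206 / (18.0)² = 3.722×10^-5.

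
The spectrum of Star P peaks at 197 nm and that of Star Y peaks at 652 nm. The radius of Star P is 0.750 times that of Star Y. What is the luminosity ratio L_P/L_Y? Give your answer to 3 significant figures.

67.5

Wien's law gives T ∝ 1/λ_max, so T_P/T_Y = λ_Y/λ_P = 652/197 = 3.310.
Then L ∝ R²T⁴ gives L_P/L_Y = (0.750)² × (3.310)⁴ = 0.5625 × 120.0 = 67.49.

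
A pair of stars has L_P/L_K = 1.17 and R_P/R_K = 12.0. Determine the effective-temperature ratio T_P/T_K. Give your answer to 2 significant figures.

L ∝ R²T⁴ gives T ∝ (L/R²)^(1/4), so
T_P/T_K = (1.17 / 12.0²)^(1/4) = (0.008125)^(1/4) = 0.3002.

0.30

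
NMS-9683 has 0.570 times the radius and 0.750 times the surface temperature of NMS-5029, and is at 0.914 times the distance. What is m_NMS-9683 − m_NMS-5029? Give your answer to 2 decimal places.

L_NMS-9683/L_NMS-5029 = (0.570)²(0.750)⁴ = 0.1028.
F_NMS-9683/F_NMS-5029 = (L_NMS-9683/L_NMS-5029)/(d_NMS-9683/d_NMS-5029)² = 0.1028/0.8354 = 0.1231.
m_NMS-9683 − m_NMS-5029 = −2.5 log₁₀(0.1231) = 2.27.

2.27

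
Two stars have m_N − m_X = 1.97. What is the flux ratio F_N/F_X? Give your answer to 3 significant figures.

F_N/F_X = 10^(−(m_N − m_X)/2.5) = 10^(-1.97/2.5) = 10^-0.788 = 0.1629.

0.163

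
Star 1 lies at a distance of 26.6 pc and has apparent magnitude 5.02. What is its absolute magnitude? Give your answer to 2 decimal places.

2.90

M = m − 5 log₁₀(d/10 pc) = 5.02 − 5 log₁₀(26.6/10)
  = 5.02 − 5 × 0.425 = 5.02 − 2.12 = 2.90.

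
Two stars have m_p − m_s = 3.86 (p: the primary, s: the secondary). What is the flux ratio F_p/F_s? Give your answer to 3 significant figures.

F_p/F_s = 10^(−(m_p − m_s)/2.5) = 10^(-3.86/2.5) = 10^-1.544 = 0.02858.

0.0286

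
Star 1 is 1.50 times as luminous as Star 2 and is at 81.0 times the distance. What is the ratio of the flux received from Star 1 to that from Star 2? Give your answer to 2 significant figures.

2.3×10^-4

F = L/(4πd²), so F_1/F_2 = (L_1/L_2) / (d_1/d_2)²
= 1.50 / (81.0)² = 1.50 / 6561 = 2.286×10^-4.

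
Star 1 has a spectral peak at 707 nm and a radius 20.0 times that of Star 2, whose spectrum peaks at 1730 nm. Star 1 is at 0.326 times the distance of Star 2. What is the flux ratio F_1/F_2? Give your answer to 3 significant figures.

1.35×10^5

Wien's law: T_1/T_2 = λ_2/λ_1 = 1730/707 = 2.447.
L_1/L_2 = (R_1/R_2)²(T_1/T_2)⁴ = (20.0)²(2.447)⁴ = 1.434×10^4.
F_1/F_2 = (L_1/L_2)/(d_1/d_2)² = 1.434×10^4/(0.326)² = 1.349×10^5.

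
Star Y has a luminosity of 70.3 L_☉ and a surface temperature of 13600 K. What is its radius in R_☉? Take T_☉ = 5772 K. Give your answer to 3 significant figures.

R/R_☉ = √(L/L_☉) / (T/T_☉)² = √(70.3) / (2.356)²
       = 8.385 / 5.552 = 1.510.

1.51 R_☉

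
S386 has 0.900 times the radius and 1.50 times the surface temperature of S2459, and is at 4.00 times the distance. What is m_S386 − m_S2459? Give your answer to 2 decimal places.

1.48

L_S386/L_S2459 = (0.900)²(1.50)⁴ = 4.101.
F_S386/F_S2459 = (L_S386/L_S2459)/(d_S386/d_S2459)² = 4.101/16.00 = 0.2563.
m_S386 − m_S2459 = −2.5 log₁₀(0.2563) = 1.48.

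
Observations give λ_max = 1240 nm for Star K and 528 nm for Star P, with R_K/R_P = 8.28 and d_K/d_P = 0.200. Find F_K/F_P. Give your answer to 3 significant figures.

56.3

Wien's law: T_K/T_P = λ_P/λ_K = 528/1240 = 0.4258.
L_K/L_P = (R_K/R_P)²(T_K/T_P)⁴ = (8.28)²(0.4258)⁴ = 2.254.
F_K/F_P = (L_K/L_P)/(d_K/d_P)² = 2.254/(0.200)² = 56.34.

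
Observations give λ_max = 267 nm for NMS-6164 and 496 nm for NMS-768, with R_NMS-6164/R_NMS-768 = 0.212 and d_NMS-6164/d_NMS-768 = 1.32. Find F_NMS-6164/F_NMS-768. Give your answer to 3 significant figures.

0.307

Wien's law: T_NMS-6164/T_NMS-768 = λ_NMS-768/λ_NMS-6164 = 496/267 = 1.858.
L_NMS-6164/L_NMS-768 = (R_NMS-6164/R_NMS-768)²(T_NMS-6164/T_NMS-768)⁴ = (0.212)²(1.858)⁴ = 0.5352.
F_NMS-6164/F_NMS-768 = (L_NMS-6164/L_NMS-768)/(d_NMS-6164/d_NMS-768)² = 0.5352/(1.32)² = 0.3072.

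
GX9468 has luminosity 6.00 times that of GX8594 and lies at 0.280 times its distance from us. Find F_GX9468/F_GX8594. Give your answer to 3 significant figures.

F = L/(4πd²), so F_GX9468/F_GX8594 = (L_GX9468/L_GX8594) / (d_GX9468/d_GX8594)²
= 6.00 / (0.280)² = 6.00 / 0.07840 = 76.53.

76.5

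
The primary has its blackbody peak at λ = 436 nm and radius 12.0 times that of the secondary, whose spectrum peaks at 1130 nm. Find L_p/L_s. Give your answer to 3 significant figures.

Wien's law gives T ∝ 1/λ_max, so T_p/T_s = λ_s/λ_p = 1130/436 = 2.592.
Then L ∝ R²T⁴ gives L_p/L_s = (12.0)² × (2.592)⁴ = 144.0 × 45.12 = 6497.

6.50×10^3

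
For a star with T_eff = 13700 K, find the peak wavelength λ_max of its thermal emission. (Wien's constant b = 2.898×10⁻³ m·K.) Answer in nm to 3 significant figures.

212 nm

λ_max = b/T = 2.898×10⁻³ / 13700 = 2.12×10^-7 m = 211.5 nm.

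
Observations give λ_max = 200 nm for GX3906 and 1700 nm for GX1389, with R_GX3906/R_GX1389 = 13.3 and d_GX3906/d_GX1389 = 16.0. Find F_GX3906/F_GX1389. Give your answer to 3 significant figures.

Wien's law: T_GX3906/T_GX1389 = λ_GX1389/λ_GX3906 = 1700/200 = 8.500.
L_GX3906/L_GX1389 = (R_GX3906/R_GX1389)²(T_GX3906/T_GX1389)⁴ = (13.3)²(8.500)⁴ = 9.234×10^5.
F_GX3906/F_GX1389 = (L_GX3906/L_GX1389)/(d_GX3906/d_GX1389)² = 9.234×10^5/(16.0)² = 3607.

3.61×10^3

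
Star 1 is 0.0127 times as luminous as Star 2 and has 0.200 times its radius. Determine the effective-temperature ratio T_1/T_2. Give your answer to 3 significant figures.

0.751

L ∝ R²T⁴ gives T ∝ (L/R²)^(1/4), so
T_1/T_2 = (0.0127 / 0.200²)^(1/4) = (0.3175)^(1/4) = 0.7506.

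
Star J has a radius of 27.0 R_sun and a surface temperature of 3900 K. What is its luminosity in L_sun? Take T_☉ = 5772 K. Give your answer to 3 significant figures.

L/L_☉ = (R/R_☉)² (T/T_☉)⁴ = (27.0)² × (3900/5772)⁴
       = 729.0 × (0.6757)⁴ = 729.0 × 0.2084 = 151.9.

152 L_sun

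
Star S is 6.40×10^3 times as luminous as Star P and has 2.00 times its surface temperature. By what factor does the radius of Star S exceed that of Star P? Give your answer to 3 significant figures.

20.0

L ∝ R²T⁴ gives R ∝ √L / T², so
R_S/R_P = √(6.40×10^3) / (2.00)² = 80.00 / 4.000 = 20.00.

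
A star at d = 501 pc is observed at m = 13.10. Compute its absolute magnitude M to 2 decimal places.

4.60

M = m − 5 log₁₀(d/10 pc) = 13.10 − 5 log₁₀(501/10)
  = 13.10 − 5 × 1.700 = 13.10 − 8.50 = 4.60.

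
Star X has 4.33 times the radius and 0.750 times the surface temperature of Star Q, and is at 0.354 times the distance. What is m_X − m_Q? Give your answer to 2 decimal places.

L_X/L_Q = (4.33)²(0.750)⁴ = 5.932.
F_X/F_Q = (L_X/L_Q)/(d_X/d_Q)² = 5.932/0.1253 = 47.34.
m_X − m_Q = −2.5 log₁₀(47.34) = -4.19.

-4.19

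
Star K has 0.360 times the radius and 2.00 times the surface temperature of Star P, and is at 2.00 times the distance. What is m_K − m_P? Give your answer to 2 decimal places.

0.71

L_K/L_P = (0.360)²(2.00)⁴ = 2.074.
F_K/F_P = (L_K/L_P)/(d_K/d_P)² = 2.074/4.000 = 0.5184.
m_K − m_P = −2.5 log₁₀(0.5184) = 0.71.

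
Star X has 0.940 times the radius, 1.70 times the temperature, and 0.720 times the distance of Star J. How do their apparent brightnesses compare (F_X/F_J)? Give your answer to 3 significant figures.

L_X/L_J = (R_X/R_J)²(T_X/T_J)⁴ = (0.940)² × (1.70)⁴ = 7.380.
F_X/F_J = (L_X/L_J)/(d_X/d_J)² = 7.380 / (0.720)² = 14.24.

14.2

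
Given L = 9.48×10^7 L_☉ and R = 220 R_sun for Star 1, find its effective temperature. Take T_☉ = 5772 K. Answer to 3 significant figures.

3.84×10^4 K

T/T_☉ = (L/L_☉)^(1/4) / (R/R_☉)^(1/2)
T = 5772 × (9.48×10^7)^(1/4) / √(220) = 5772 × 98.67 / 14.83 = 3.840×10^4 K.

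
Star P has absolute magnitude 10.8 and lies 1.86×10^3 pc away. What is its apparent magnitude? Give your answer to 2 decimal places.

m = M + 5 log₁₀(d/10 pc) = 10.8 + 5 log₁₀(1.86×10^3/10)
  = 10.8 + 5 × 2.270 = 10.8 + 11.35 = 22.15.

22.15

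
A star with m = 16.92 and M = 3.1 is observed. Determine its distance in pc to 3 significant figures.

m − M = 5 log₁₀(d/10 pc)
16.92 − (3.1) = 13.82 = 5 log₁₀(d/10)
d = 10 × 10^(13.82/5) = 10 × 10^2.764 = 5808 pc.

5.81×10^3 pc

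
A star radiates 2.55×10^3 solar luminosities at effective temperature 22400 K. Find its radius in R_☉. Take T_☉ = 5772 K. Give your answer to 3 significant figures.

R/R_☉ = √(L/L_☉) / (T/T_☉)² = √(2.55×10^3) / (3.881)²
       = 50.50 / 15.06 = 3.353.

3.35 R_☉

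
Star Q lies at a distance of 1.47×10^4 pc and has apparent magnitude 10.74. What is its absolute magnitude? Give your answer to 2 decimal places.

-5.10

M = m − 5 log₁₀(d/10 pc) = 10.74 − 5 log₁₀(1.47×10^4/10)
  = 10.74 − 5 × 3.167 = 10.74 − 15.84 = -5.10.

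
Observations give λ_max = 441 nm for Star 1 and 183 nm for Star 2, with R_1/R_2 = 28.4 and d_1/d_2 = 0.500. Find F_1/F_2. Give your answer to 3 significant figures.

95.7

Wien's law: T_1/T_2 = λ_2/λ_1 = 183/441 = 0.4150.
L_1/L_2 = (R_1/R_2)²(T_1/T_2)⁴ = (28.4)²(0.4150)⁴ = 23.92.
F_1/F_2 = (L_1/L_2)/(d_1/d_2)² = 23.92/(0.500)² = 95.66.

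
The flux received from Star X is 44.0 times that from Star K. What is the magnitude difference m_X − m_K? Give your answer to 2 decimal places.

m_X − m_K = −2.5 log₁₀(F_X/F_K) = −2.5 log₁₀(44.0) = −2.5 × (1.643) = -4.109.

-4.11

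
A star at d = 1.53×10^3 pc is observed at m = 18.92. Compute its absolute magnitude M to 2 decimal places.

M = m − 5 log₁₀(d/10 pc) = 18.92 − 5 log₁₀(1.53×10^3/10)
  = 18.92 − 5 × 2.185 = 18.92 − 10.92 = 8.00.

8.00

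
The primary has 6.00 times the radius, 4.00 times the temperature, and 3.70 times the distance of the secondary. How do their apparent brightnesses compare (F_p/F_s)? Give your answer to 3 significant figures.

L_p/L_s = (R_p/R_s)²(T_p/T_s)⁴ = (6.00)² × (4.00)⁴ = 9216.
F_p/F_s = (L_p/L_s)/(d_p/d_s)² = 9216 / (3.70)² = 673.2.

673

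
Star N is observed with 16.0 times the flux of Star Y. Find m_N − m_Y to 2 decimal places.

-3.01

m_N − m_Y = −2.5 log₁₀(F_N/F_Y) = −2.5 log₁₀(16.0) = −2.5 × (1.204) = -3.010.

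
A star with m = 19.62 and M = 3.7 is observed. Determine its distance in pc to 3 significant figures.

1.53×10^4 pc

m − M = 5 log₁₀(d/10 pc)
19.62 − (3.7) = 15.92 = 5 log₁₀(d/10)
d = 10 × 10^(15.92/5) = 10 × 10^3.184 = 1.528×10^4 pc.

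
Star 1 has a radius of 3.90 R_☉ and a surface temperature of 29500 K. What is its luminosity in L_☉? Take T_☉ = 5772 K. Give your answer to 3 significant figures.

1.04×10^4 L_☉

L/L_☉ = (R/R_☉)² (T/T_☉)⁴ = (3.90)² × (29500/5772)⁴
       = 15.21 × (5.111)⁴ = 15.21 × 682.3 = 1.038×10^4.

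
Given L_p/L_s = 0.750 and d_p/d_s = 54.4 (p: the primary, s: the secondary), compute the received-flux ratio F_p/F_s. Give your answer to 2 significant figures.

F = L/(4πd²), so F_p/F_s = (L_p/L_s) / (d_p/d_s)²
= 0.750 / (54.4)² = 0.750 / 2959 = 2.534×10^-4.

2.5×10^-4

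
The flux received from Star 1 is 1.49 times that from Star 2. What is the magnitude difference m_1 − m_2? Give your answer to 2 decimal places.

m_1 − m_2 = −2.5 log₁₀(F_1/F_2) = −2.5 log₁₀(1.49) = −2.5 × (0.173) = -0.433.

-0.43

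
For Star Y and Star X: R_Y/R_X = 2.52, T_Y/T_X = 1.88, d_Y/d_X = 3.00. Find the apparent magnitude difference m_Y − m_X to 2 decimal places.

L_Y/L_X = (2.52)²(1.88)⁴ = 79.33.
F_Y/F_X = (L_Y/L_X)/(d_Y/d_X)² = 79.33/9.000 = 8.814.
m_Y − m_X = −2.5 log₁₀(8.814) = -2.36.

-2.36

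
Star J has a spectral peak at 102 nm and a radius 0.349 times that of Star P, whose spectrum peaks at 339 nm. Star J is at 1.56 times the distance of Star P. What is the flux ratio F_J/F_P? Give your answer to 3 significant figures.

Wien's law: T_J/T_P = λ_P/λ_J = 339/102 = 3.324.
L_J/L_P = (R_J/R_P)²(T_J/T_P)⁴ = (0.349)²(3.324)⁴ = 14.86.
F_J/F_P = (L_J/L_P)/(d_J/d_P)² = 14.86/(1.56)² = 6.107.

6.11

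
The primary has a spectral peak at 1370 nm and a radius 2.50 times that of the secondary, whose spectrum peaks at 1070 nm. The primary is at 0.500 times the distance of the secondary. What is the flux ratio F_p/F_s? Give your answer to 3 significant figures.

9.30

Wien's law: T_p/T_s = λ_s/λ_p = 1070/1370 = 0.7810.
L_p/L_s = (R_p/R_s)²(T_p/T_s)⁴ = (2.50)²(0.7810)⁴ = 2.326.
F_p/F_s = (L_p/L_s)/(d_p/d_s)² = 2.326/(0.500)² = 9.302.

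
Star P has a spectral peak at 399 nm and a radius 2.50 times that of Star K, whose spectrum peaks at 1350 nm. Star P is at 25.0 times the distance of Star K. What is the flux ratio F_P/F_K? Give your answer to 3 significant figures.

1.31

Wien's law: T_P/T_K = λ_K/λ_P = 1350/399 = 3.383.
L_P/L_K = (R_P/R_K)²(T_P/T_K)⁴ = (2.50)²(3.383)⁴ = 819.1.
F_P/F_K = (L_P/L_K)/(d_P/d_K)² = 819.1/(25.0)² = 1.311.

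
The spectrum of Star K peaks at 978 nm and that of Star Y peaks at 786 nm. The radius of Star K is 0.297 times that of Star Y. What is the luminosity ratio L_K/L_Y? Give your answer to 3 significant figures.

0.0368

Wien's law gives T ∝ 1/λ_max, so T_K/T_Y = λ_Y/λ_K = 786/978 = 0.8037.
Then L ∝ R²T⁴ gives L_K/L_Y = (0.297)² × (0.8037)⁴ = 0.08821 × 0.4172 = 0.03680.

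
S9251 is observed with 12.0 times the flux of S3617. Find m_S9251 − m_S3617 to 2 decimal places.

m_S9251 − m_S3617 = −2.5 log₁₀(F_S9251/F_S3617) = −2.5 log₁₀(12.0) = −2.5 × (1.079) = -2.698.

-2.70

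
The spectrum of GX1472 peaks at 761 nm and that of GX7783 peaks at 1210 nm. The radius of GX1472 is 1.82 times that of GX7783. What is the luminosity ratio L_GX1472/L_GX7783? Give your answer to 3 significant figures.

21.2

Wien's law gives T ∝ 1/λ_max, so T_GX1472/T_GX7783 = λ_GX7783/λ_GX1472 = 1210/761 = 1.590.
Then L ∝ R²T⁴ gives L_GX1472/L_GX7783 = (1.82)² × (1.590)⁴ = 3.312 × 6.392 = 21.17.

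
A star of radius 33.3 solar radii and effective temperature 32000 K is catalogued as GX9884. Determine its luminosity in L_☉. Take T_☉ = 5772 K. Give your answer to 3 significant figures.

1.05×10^6 L_☉

L/L_☉ = (R/R_☉)² (T/T_☉)⁴ = (33.3)² × (32000/5772)⁴
       = 1109 × (5.544)⁴ = 1109 × 944.7 = 1.048×10^6.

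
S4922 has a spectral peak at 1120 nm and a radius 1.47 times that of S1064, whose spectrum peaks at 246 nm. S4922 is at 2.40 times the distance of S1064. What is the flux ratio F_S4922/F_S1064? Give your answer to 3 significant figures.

8.73×10^-4

Wien's law: T_S4922/T_S1064 = λ_S1064/λ_S4922 = 246/1120 = 0.2196.
L_S4922/L_S1064 = (R_S4922/R_S1064)²(T_S4922/T_S1064)⁴ = (1.47)²(0.2196)⁴ = 0.005029.
F_S4922/F_S1064 = (L_S4922/L_S1064)/(d_S4922/d_S1064)² = 0.005029/(2.40)² = 8.731×10^-4.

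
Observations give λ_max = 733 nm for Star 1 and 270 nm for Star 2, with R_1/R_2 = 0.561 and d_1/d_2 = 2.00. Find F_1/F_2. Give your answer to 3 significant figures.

0.00145

Wien's law: T_1/T_2 = λ_2/λ_1 = 270/733 = 0.3683.
L_1/L_2 = (R_1/R_2)²(T_1/T_2)⁴ = (0.561)²(0.3683)⁴ = 0.005794.
F_1/F_2 = (L_1/L_2)/(d_1/d_2)² = 0.005794/(2.00)² = 0.001448.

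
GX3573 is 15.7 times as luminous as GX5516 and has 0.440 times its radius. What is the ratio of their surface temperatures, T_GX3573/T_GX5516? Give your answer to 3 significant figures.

L ∝ R²T⁴ gives T ∝ (L/R²)^(1/4), so
T_GX3573/T_GX5516 = (15.7 / 0.440²)^(1/4) = (81.10)^(1/4) = 3.001.

3.00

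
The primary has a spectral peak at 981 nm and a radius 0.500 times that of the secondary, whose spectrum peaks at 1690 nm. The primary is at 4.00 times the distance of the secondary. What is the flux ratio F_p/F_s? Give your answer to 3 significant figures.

Wien's law: T_p/T_s = λ_s/λ_p = 1690/981 = 1.723.
L_p/L_s = (R_p/R_s)²(T_p/T_s)⁴ = (0.500)²(1.723)⁴ = 2.202.
F_p/F_s = (L_p/L_s)/(d_p/d_s)² = 2.202/(4.00)² = 0.1376.

0.138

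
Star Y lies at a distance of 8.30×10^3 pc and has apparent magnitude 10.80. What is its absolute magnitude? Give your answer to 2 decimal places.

-3.80

M = m − 5 log₁₀(d/10 pc) = 10.80 − 5 log₁₀(8.30×10^3/10)
  = 10.80 − 5 × 2.919 = 10.80 − 14.60 = -3.80.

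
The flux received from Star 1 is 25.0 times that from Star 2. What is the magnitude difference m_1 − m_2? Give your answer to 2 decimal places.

m_1 − m_2 = −2.5 log₁₀(F_1/F_2) = −2.5 log₁₀(25.0) = −2.5 × (1.398) = -3.495.

-3.49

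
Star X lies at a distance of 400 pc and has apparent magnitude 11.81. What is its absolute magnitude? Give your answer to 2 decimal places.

3.80

M = m − 5 log₁₀(d/10 pc) = 11.81 − 5 log₁₀(400/10)
  = 11.81 − 5 × 1.602 = 11.81 − 8.01 = 3.80.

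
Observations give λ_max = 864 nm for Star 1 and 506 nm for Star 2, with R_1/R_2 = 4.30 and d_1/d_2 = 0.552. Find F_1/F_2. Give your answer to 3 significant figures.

Wien's law: T_1/T_2 = λ_2/λ_1 = 506/864 = 0.5856.
L_1/L_2 = (R_1/R_2)²(T_1/T_2)⁴ = (4.30)²(0.5856)⁴ = 2.175.
F_1/F_2 = (L_1/L_2)/(d_1/d_2)² = 2.175/(0.552)² = 7.138.

7.14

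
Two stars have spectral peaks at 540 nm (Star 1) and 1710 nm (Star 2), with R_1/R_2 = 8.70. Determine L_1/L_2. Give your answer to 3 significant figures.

Wien's law gives T ∝ 1/λ_max, so T_1/T_2 = λ_2/λ_1 = 1710/540 = 3.167.
Then L ∝ R²T⁴ gives L_1/L_2 = (8.70)² × (3.167)⁴ = 75.69 × 100.6 = 7611.

7.61×10^3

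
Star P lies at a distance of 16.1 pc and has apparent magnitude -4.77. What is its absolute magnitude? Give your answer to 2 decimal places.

-5.80

M = m − 5 log₁₀(d/10 pc) = -4.77 − 5 log₁₀(16.1/10)
  = -4.77 − 5 × 0.207 = -4.77 − 1.03 = -5.80.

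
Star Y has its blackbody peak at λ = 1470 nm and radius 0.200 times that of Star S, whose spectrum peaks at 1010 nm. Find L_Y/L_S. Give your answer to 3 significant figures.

Wien's law gives T ∝ 1/λ_max, so T_Y/T_S = λ_S/λ_Y = 1010/1470 = 0.6871.
Then L ∝ R²T⁴ gives L_Y/L_S = (0.200)² × (0.6871)⁴ = 0.04000 × 0.2229 = 0.008914.

0.00891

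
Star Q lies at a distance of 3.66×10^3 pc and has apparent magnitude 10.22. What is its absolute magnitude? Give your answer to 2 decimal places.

-2.60

M = m − 5 log₁₀(d/10 pc) = 10.22 − 5 log₁₀(3.66×10^3/10)
  = 10.22 − 5 × 2.563 = 10.22 − 12.82 = -2.60.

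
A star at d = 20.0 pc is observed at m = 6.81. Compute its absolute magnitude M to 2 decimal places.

M = m − 5 log₁₀(d/10 pc) = 6.81 − 5 log₁₀(20.0/10)
  = 6.81 − 5 × 0.301 = 6.81 − 1.51 = 5.30.

5.30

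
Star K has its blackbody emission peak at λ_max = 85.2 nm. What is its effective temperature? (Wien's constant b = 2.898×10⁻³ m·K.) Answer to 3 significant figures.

3.40×10^4 K

T = b/λ_max = 2.898×10⁻³ / (85.2×10⁻⁹) = 3.401×10^4 K.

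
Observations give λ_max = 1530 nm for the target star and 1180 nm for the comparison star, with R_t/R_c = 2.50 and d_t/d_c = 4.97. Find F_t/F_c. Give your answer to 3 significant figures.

Wien's law: T_t/T_c = λ_c/λ_t = 1180/1530 = 0.7712.
L_t/L_c = (R_t/R_c)²(T_t/T_c)⁴ = (2.50)²(0.7712)⁴ = 2.211.
F_t/F_c = (L_t/L_c)/(d_t/d_c)² = 2.211/(4.97)² = 0.08952.

0.0895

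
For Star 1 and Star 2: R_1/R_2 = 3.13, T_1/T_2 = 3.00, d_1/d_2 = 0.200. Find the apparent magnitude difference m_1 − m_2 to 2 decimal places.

-10.74

L_1/L_2 = (3.13)²(3.00)⁴ = 793.5.
F_1/F_2 = (L_1/L_2)/(d_1/d_2)² = 793.5/0.04000 = 1.984×10^4.
m_1 − m_2 = −2.5 log₁₀(1.984×10^4) = -10.74.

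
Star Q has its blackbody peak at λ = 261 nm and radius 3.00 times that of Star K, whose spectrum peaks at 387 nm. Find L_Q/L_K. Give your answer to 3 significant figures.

Wien's law gives T ∝ 1/λ_max, so T_Q/T_K = λ_K/λ_Q = 387/261 = 1.483.
Then L ∝ R²T⁴ gives L_Q/L_K = (3.00)² × (1.483)⁴ = 9.000 × 4.834 = 43.50.

43.5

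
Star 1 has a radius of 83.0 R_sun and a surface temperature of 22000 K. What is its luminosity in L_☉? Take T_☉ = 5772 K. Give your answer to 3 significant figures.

1.45×10^6 L_☉

L/L_☉ = (R/R_☉)² (T/T_☉)⁴ = (83.0)² × (22000/5772)⁴
       = 6889 × (3.812)⁴ = 6889 × 211.1 = 1.454×10^6.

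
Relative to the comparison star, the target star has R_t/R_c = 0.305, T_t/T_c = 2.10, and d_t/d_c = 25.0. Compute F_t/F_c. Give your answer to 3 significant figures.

0.00289

L_t/L_c = (R_t/R_c)²(T_t/T_c)⁴ = (0.305)² × (2.10)⁴ = 1.809.
F_t/F_c = (L_t/L_c)/(d_t/d_c)² = 1.809 / (25.0)² = 0.002895.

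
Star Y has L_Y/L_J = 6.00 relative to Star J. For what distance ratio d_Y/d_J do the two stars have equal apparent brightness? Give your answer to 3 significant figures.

2.45

Equal flux requires L_Y/d_Y² = L_J/d_J², so d_Y/d_J = √(L_Y/L_J)
= √(6.00) = 2.449.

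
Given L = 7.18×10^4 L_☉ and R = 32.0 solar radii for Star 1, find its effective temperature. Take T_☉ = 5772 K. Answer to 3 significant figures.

T/T_☉ = (L/L_☉)^(1/4) / (R/R_☉)^(1/2)
T = 5772 × (7.18×10^4)^(1/4) / √(32.0) = 5772 × 16.37 / 5.657 = 1.670×10^4 K.

1.67×10^4 K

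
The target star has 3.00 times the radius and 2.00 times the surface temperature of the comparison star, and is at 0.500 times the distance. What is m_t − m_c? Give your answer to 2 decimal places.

-6.90

L_t/L_c = (3.00)²(2.00)⁴ = 144.0.
F_t/F_c = (L_t/L_c)/(d_t/d_c)² = 144.0/0.2500 = 576.0.
m_t − m_c = −2.5 log₁₀(576.0) = -6.90.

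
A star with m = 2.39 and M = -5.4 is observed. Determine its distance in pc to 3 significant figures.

361 pc

m − M = 5 log₁₀(d/10 pc)
2.39 − (-5.4) = 7.79 = 5 log₁₀(d/10)
d = 10 × 10^(7.79/5) = 10 × 10^1.558 = 361.4 pc.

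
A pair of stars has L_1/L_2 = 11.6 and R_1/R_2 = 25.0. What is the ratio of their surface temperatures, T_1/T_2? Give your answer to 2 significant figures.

0.37

L ∝ R²T⁴ gives T ∝ (L/R²)^(1/4), so
T_1/T_2 = (11.6 / 25.0²)^(1/4) = (0.01856)^(1/4) = 0.3691.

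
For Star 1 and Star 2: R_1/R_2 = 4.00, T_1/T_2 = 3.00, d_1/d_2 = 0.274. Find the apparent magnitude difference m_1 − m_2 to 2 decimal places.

-10.59

L_1/L_2 = (4.00)²(3.00)⁴ = 1296.
F_1/F_2 = (L_1/L_2)/(d_1/d_2)² = 1296/0.07508 = 1.726×10^4.
m_1 − m_2 = −2.5 log₁₀(1.726×10^4) = -10.59.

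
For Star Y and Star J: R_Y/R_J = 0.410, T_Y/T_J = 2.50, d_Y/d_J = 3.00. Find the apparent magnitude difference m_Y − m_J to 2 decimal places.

L_Y/L_J = (0.410)²(2.50)⁴ = 6.566.
F_Y/F_J = (L_Y/L_J)/(d_Y/d_J)² = 6.566/9.000 = 0.7296.
m_Y − m_J = −2.5 log₁₀(0.7296) = 0.34.

0.34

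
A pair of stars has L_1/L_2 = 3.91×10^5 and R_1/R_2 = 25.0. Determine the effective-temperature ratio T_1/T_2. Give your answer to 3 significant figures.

5.00

L ∝ R²T⁴ gives T ∝ (L/R²)^(1/4), so
T_1/T_2 = (3.91×10^5 / 25.0²)^(1/4) = (625.6)^(1/4) = 5.001.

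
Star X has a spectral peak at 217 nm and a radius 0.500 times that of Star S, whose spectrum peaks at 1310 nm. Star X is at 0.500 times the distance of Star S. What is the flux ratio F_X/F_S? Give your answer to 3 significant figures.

Wien's law: T_X/T_S = λ_S/λ_X = 1310/217 = 6.037.
L_X/L_S = (R_X/R_S)²(T_X/T_S)⁴ = (0.500)²(6.037)⁴ = 332.0.
F_X/F_S = (L_X/L_S)/(d_X/d_S)² = 332.0/(0.500)² = 1328.

1.33×10^3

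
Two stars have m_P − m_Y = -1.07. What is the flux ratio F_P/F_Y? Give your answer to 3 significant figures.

2.68

F_P/F_Y = 10^(−(m_P − m_Y)/2.5) = 10^(1.07/2.5) = 10^0.428 = 2.679.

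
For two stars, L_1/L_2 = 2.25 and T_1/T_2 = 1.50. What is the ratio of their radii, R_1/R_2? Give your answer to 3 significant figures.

L ∝ R²T⁴ gives R ∝ √L / T², so
R_1/R_2 = √(2.25) / (1.50)² = 1.500 / 2.250 = 0.6667.

0.667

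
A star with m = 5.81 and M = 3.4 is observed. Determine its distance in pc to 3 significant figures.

30.3 pc

m − M = 5 log₁₀(d/10 pc)
5.81 − (3.4) = 2.41 = 5 log₁₀(d/10)
d = 10 × 10^(2.41/5) = 10 × 10^0.482 = 30.34 pc.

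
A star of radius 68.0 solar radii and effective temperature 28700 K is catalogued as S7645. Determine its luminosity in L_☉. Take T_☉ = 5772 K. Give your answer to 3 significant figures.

2.83×10^6 L_☉

L/L_☉ = (R/R_☉)² (T/T_☉)⁴ = (68.0)² × (28700/5772)⁴
       = 4624 × (4.972)⁴ = 4624 × 611.3 = 2.826×10^6.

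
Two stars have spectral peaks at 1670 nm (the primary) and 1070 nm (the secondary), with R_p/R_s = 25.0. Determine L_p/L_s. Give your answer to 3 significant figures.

105

Wien's law gives T ∝ 1/λ_max, so T_p/T_s = λ_s/λ_p = 1070/1670 = 0.6407.
Then L ∝ R²T⁴ gives L_p/L_s = (25.0)² × (0.6407)⁴ = 625.0 × 0.1685 = 105.3.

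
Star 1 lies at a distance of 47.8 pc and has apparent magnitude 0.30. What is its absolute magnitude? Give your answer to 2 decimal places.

M = m − 5 log₁₀(d/10 pc) = 0.30 − 5 log₁₀(47.8/10)
  = 0.30 − 5 × 0.679 = 0.30 − 3.40 = -3.10.

-3.10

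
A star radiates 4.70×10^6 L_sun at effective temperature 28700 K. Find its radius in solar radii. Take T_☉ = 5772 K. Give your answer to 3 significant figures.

87.7 solar radii

R/R_☉ = √(L/L_☉) / (T/T_☉)² = √(4.70×10^6) / (4.972)²
       = 2168 / 24.72 = 87.69.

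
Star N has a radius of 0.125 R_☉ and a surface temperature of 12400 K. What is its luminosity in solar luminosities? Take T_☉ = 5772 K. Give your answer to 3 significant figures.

0.333 solar luminosities

L/L_☉ = (R/R_☉)² (T/T_☉)⁴ = (0.125)² × (12400/5772)⁴
       = 0.01562 × (2.148)⁴ = 0.01562 × 21.30 = 0.3328.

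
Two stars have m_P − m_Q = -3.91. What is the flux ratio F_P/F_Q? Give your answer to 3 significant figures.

F_P/F_Q = 10^(−(m_P − m_Q)/2.5) = 10^(3.91/2.5) = 10^1.564 = 36.64.

36.6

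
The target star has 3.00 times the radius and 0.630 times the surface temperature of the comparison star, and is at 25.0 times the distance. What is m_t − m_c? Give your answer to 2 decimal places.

6.61

L_t/L_c = (3.00)²(0.630)⁴ = 1.418.
F_t/F_c = (L_t/L_c)/(d_t/d_c)² = 1.418/625.0 = 0.002268.
m_t − m_c = −2.5 log₁₀(0.002268) = 6.61.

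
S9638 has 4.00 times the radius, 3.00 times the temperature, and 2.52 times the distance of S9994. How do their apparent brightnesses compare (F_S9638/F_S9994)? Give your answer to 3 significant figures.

L_S9638/L_S9994 = (R_S9638/R_S9994)²(T_S9638/T_S9994)⁴ = (4.00)² × (3.00)⁴ = 1296.
F_S9638/F_S9994 = (L_S9638/L_S9994)/(d_S9638/d_S9994)² = 1296 / (2.52)² = 204.1.

204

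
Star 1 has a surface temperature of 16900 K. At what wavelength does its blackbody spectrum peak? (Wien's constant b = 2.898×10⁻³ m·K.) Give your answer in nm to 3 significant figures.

λ_max = b/T = 2.898×10⁻³ / 16900 = 1.71×10^-7 m = 171.5 nm.

171 nm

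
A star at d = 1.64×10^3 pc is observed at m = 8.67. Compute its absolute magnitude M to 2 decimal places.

-2.40

M = m − 5 log₁₀(d/10 pc) = 8.67 − 5 log₁₀(1.64×10^3/10)
  = 8.67 − 5 × 2.215 = 8.67 − 11.07 = -2.40.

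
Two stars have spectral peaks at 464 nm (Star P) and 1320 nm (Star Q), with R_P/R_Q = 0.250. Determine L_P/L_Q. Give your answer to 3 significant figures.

Wien's law gives T ∝ 1/λ_max, so T_P/T_Q = λ_Q/λ_P = 1320/464 = 2.845.
Then L ∝ R²T⁴ gives L_P/L_Q = (0.250)² × (2.845)⁴ = 0.06250 × 65.50 = 4.094.

4.09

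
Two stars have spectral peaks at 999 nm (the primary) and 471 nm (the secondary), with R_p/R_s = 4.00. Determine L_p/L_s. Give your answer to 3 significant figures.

Wien's law gives T ∝ 1/λ_max, so T_p/T_s = λ_s/λ_p = 471/999 = 0.4715.
Then L ∝ R²T⁴ gives L_p/L_s = (4.00)² × (0.4715)⁴ = 16.00 × 0.04941 = 0.7906.

0.791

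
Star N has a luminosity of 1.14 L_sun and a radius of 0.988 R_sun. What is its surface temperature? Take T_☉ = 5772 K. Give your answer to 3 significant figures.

6.00×10^3 K

T/T_☉ = (L/L_☉)^(1/4) / (R/R_☉)^(1/2)
T = 5772 × (1.14)^(1/4) / √(0.988) = 5772 × 1.033 / 0.9940 = 6000 K.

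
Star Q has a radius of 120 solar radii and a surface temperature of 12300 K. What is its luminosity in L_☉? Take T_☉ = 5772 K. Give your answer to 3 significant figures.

2.97×10^5 L_☉

L/L_☉ = (R/R_☉)² (T/T_☉)⁴ = (120)² × (12300/5772)⁴
       = 1.440×10^4 × (2.131)⁴ = 1.440×10^4 × 20.62 = 2.969×10^5.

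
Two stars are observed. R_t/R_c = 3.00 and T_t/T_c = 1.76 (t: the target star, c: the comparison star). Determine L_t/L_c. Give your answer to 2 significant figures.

From the Stefan–Boltzmann law, L ∝ R²T⁴, so
L_t/L_c = (R_t/R_c)² (T_t/T_c)⁴ = (3.00)² × (1.76)⁴ = 9.000 × 9.595 = 86.36.

86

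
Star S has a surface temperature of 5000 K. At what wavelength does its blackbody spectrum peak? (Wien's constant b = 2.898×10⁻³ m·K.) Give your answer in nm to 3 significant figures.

580 nm

λ_max = b/T = 2.898×10⁻³ / 5000 = 5.80×10^-7 m = 579.6 nm.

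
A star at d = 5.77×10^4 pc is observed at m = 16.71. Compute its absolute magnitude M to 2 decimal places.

-2.10

M = m − 5 log₁₀(d/10 pc) = 16.71 − 5 log₁₀(5.77×10^4/10)
  = 16.71 − 5 × 3.761 = 16.71 − 18.81 = -2.10.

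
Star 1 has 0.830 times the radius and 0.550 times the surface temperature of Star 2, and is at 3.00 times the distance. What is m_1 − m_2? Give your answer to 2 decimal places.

L_1/L_2 = (0.830)²(0.550)⁴ = 0.06304.
F_1/F_2 = (L_1/L_2)/(d_1/d_2)² = 0.06304/9.000 = 0.007004.
m_1 − m_2 = −2.5 log₁₀(0.007004) = 5.39.

5.39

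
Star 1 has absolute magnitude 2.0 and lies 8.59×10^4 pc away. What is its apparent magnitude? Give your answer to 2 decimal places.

m = M + 5 log₁₀(d/10 pc) = 2.0 + 5 log₁₀(8.59×10^4/10)
  = 2.0 + 5 × 3.934 = 2.0 + 19.67 = 21.67.

21.67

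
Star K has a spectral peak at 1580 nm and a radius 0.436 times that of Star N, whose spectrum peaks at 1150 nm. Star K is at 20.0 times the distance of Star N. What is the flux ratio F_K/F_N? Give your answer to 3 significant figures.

1.33×10^-4

Wien's law: T_K/T_N = λ_N/λ_K = 1150/1580 = 0.7278.
L_K/L_N = (R_K/R_N)²(T_K/T_N)⁴ = (0.436)²(0.7278)⁴ = 0.05335.
F_K/F_N = (L_K/L_N)/(d_K/d_N)² = 0.05335/(20.0)² = 1.334×10^-4.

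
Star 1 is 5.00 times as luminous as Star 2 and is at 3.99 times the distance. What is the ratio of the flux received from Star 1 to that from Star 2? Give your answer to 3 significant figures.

F = L/(4πd²), so F_1/F_2 = (L_1/L_2) / (d_1/d_2)²
= 5.00 / (3.99)² = 5.00 / 15.92 = 0.3141.

0.314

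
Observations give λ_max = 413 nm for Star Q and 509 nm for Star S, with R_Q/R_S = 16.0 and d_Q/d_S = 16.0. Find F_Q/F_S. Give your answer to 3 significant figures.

2.31

Wien's law: T_Q/T_S = λ_S/λ_Q = 509/413 = 1.232.
L_Q/L_S = (R_Q/R_S)²(T_Q/T_S)⁴ = (16.0)²(1.232)⁴ = 590.6.
F_Q/F_S = (L_Q/L_S)/(d_Q/d_S)² = 590.6/(16.0)² = 2.307.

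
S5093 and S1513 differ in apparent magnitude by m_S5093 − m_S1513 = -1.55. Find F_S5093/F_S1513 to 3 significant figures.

F_S5093/F_S1513 = 10^(−(m_S5093 − m_S1513)/2.5) = 10^(1.55/2.5) = 10^0.620 = 4.169.

4.17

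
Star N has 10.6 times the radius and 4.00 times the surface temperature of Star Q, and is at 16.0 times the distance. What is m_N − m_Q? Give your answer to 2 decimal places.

-5.13

L_N/L_Q = (10.6)²(4.00)⁴ = 2.876×10^4.
F_N/F_Q = (L_N/L_Q)/(d_N/d_Q)² = 2.876×10^4/256.0 = 112.4.
m_N − m_Q = −2.5 log₁₀(112.4) = -5.13.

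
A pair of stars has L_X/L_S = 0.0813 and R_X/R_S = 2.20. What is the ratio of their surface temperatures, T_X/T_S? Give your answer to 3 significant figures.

L ∝ R²T⁴ gives T ∝ (L/R²)^(1/4), so
T_X/T_S = (0.0813 / 2.20²)^(1/4) = (0.01680)^(1/4) = 0.3600.

0.360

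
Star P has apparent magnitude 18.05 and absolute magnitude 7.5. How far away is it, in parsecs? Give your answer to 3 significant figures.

m − M = 5 log₁₀(d/10 pc)
18.05 − (7.5) = 10.55 = 5 log₁₀(d/10)
d = 10 × 10^(10.55/5) = 10 × 10^2.110 = 1288 pc.

1.29×10^3 pc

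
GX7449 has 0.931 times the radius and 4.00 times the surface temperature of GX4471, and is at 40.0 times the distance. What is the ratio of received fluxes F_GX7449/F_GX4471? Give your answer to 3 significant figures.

0.139

L_GX7449/L_GX4471 = (R_GX7449/R_GX4471)²(T_GX7449/T_GX4471)⁴ = (0.931)² × (4.00)⁴ = 221.9.
F_GX7449/F_GX4471 = (L_GX7449/L_GX4471)/(d_GX7449/d_GX4471)² = 221.9 / (40.0)² = 0.1387.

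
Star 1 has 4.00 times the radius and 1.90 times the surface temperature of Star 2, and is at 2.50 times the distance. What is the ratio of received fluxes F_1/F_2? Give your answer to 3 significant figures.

L_1/L_2 = (R_1/R_2)²(T_1/T_2)⁴ = (4.00)² × (1.90)⁴ = 208.5.
F_1/F_2 = (L_1/L_2)/(d_1/d_2)² = 208.5 / (2.50)² = 33.36.

33.4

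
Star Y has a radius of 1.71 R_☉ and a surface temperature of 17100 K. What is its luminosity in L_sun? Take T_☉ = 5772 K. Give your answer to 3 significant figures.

225 L_sun

L/L_☉ = (R/R_☉)² (T/T_☉)⁴ = (1.71)² × (17100/5772)⁴
       = 2.924 × (2.963)⁴ = 2.924 × 77.03 = 225.3.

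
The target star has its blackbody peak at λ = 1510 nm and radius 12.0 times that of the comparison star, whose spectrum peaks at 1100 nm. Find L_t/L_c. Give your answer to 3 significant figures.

Wien's law gives T ∝ 1/λ_max, so T_t/T_c = λ_c/λ_t = 1100/1510 = 0.7285.
Then L ∝ R²T⁴ gives L_t/L_c = (12.0)² × (0.7285)⁴ = 144.0 × 0.2816 = 40.55.

40.6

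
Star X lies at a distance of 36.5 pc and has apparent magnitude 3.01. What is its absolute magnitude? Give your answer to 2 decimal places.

0.20

M = m − 5 log₁₀(d/10 pc) = 3.01 − 5 log₁₀(36.5/10)
  = 3.01 − 5 × 0.562 = 3.01 − 2.81 = 0.20.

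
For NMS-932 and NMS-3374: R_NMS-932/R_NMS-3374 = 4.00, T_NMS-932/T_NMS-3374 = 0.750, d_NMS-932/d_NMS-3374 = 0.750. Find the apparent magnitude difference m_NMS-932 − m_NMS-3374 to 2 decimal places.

-2.39

L_NMS-932/L_NMS-3374 = (4.00)²(0.750)⁴ = 5.062.
F_NMS-932/F_NMS-3374 = (L_NMS-932/L_NMS-3374)/(d_NMS-932/d_NMS-3374)² = 5.062/0.5625 = 9.000.
m_NMS-932 − m_NMS-3374 = −2.5 log₁₀(9.000) = -2.39.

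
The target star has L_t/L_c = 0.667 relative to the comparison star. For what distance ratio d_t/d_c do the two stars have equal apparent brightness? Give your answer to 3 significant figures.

Equal flux requires L_t/d_t² = L_c/d_c², so d_t/d_c = √(L_t/L_c)
= √(0.667) = 0.8167.

0.817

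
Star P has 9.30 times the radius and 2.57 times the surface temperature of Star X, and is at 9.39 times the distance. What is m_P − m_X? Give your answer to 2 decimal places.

L_P/L_X = (9.30)²(2.57)⁴ = 3773.
F_P/F_X = (L_P/L_X)/(d_P/d_X)² = 3773/88.17 = 42.79.
m_P − m_X = −2.5 log₁₀(42.79) = -4.08.

-4.08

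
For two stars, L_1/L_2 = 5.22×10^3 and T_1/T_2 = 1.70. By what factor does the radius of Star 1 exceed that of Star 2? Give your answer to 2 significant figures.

25

L ∝ R²T⁴ gives R ∝ √L / T², so
R_1/R_2 = √(5.22×10^3) / (1.70)² = 72.25 / 2.890 = 25.00.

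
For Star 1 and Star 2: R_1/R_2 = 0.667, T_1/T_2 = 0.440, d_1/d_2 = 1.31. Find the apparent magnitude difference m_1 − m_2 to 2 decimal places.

L_1/L_2 = (0.667)²(0.440)⁴ = 0.01667.
F_1/F_2 = (L_1/L_2)/(d_1/d_2)² = 0.01667/1.716 = 0.009717.
m_1 − m_2 = −2.5 log₁₀(0.009717) = 5.03.

5.03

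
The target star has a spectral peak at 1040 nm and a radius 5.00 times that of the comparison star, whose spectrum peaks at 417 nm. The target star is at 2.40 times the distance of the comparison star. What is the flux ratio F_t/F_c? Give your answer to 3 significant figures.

0.112

Wien's law: T_t/T_c = λ_c/λ_t = 417/1040 = 0.4010.
L_t/L_c = (R_t/R_c)²(T_t/T_c)⁴ = (5.00)²(0.4010)⁴ = 0.6462.
F_t/F_c = (L_t/L_c)/(d_t/d_c)² = 0.6462/(2.40)² = 0.1122.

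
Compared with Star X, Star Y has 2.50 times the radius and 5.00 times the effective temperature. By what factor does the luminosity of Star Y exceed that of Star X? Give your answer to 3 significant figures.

From the Stefan–Boltzmann law, L ∝ R²T⁴, so
L_Y/L_X = (R_Y/R_X)² (T_Y/T_X)⁴ = (2.50)² × (5.00)⁴ = 6.250 × 625.0 = 3906.

3.91×10^3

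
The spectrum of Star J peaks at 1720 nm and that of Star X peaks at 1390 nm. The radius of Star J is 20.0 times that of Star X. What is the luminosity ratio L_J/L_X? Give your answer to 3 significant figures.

171

Wien's law gives T ∝ 1/λ_max, so T_J/T_X = λ_X/λ_J = 1390/1720 = 0.8081.
Then L ∝ R²T⁴ gives L_J/L_X = (20.0)² × (0.8081)⁴ = 400.0 × 0.4265 = 170.6.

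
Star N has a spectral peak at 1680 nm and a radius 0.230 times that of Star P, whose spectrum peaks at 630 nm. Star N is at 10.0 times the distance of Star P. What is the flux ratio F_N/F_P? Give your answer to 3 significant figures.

Wien's law: T_N/T_P = λ_P/λ_N = 630/1680 = 0.3750.
L_N/L_P = (R_N/R_P)²(T_N/T_P)⁴ = (0.230)²(0.3750)⁴ = 0.001046.
F_N/F_P = (L_N/L_P)/(d_N/d_P)² = 0.001046/(10.0)² = 1.046×10^-5.

1.05×10^-5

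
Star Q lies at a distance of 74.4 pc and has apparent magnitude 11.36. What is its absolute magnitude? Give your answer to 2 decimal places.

7.00

M = m − 5 log₁₀(d/10 pc) = 11.36 − 5 log₁₀(74.4/10)
  = 11.36 − 5 × 0.872 = 11.36 − 4.36 = 7.00.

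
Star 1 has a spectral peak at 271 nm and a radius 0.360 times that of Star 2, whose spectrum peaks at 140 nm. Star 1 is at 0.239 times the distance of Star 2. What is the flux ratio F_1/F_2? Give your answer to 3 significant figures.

Wien's law: T_1/T_2 = λ_2/λ_1 = 140/271 = 0.5166.
L_1/L_2 = (R_1/R_2)²(T_1/T_2)⁴ = (0.360)²(0.5166)⁴ = 0.009231.
F_1/F_2 = (L_1/L_2)/(d_1/d_2)² = 0.009231/(0.239)² = 0.1616.

0.162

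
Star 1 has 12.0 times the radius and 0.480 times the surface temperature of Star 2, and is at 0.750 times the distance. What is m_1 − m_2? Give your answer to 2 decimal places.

-2.83

L_1/L_2 = (12.0)²(0.480)⁴ = 7.644.
F_1/F_2 = (L_1/L_2)/(d_1/d_2)² = 7.644/0.5625 = 13.59.
m_1 − m_2 = −2.5 log₁₀(13.59) = -2.83.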